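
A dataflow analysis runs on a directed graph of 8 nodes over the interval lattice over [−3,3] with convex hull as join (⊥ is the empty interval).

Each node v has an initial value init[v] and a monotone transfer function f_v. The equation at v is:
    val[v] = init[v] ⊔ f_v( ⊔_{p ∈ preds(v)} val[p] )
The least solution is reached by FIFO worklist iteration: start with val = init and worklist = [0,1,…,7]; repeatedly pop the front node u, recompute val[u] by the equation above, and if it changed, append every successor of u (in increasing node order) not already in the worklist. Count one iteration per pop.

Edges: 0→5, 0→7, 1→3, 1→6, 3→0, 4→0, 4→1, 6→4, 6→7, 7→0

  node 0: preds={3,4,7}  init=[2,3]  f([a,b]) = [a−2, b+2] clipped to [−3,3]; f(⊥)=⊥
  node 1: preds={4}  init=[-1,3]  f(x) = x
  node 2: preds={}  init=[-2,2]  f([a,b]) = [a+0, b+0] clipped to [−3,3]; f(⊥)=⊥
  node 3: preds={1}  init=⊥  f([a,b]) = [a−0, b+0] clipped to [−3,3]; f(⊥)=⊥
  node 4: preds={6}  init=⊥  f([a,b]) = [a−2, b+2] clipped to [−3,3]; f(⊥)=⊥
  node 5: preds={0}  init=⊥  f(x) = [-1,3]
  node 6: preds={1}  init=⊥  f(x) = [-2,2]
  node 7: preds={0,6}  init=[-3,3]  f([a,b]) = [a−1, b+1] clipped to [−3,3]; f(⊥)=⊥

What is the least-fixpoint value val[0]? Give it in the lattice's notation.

Iteration log — 15 steps:
  step 1. node 0  ⊔preds=[-3,3]  new=[-3,3]  old=[2,3]  +wl: 
  step 2. node 1  ⊔preds=⊥  new=[-1,3]  stable
  step 3. node 2  ⊔preds=⊥  new=[-2,2]  stable
  step 4. node 3  ⊔preds=[-1,3]  new=[-1,3]  old=⊥  +wl: 0
  step 5. node 4  ⊔preds=⊥  new=⊥  stable
  step 6. node 5  ⊔preds=[-3,3]  new=[-1,3]  old=⊥  +wl: 
  step 7. node 6  ⊔preds=[-1,3]  new=[-2,2]  old=⊥  +wl: 4
  step 8. node 7  ⊔preds=[-3,3]  new=[-3,3]  stable
  step 9. node 0  ⊔preds=[-3,3]  new=[-3,3]  stable
  step 10. node 4  ⊔preds=[-2,2]  new=[-3,3]  old=⊥  +wl: 0,1
  step 11. node 0  ⊔preds=[-3,3]  new=[-3,3]  stable
  step 12. node 1  ⊔preds=[-3,3]  new=[-3,3]  old=[-1,3]  +wl: 3,6
  step 13. node 3  ⊔preds=[-3,3]  new=[-3,3]  old=[-1,3]  +wl: 0
  step 14. node 6  ⊔preds=[-3,3]  new=[-2,2]  stable
  step 15. node 0  ⊔preds=[-3,3]  new=[-3,3]  stable

Least fixpoint reached:
  node 0: [-3,3]
  node 1: [-3,3]
  node 2: [-2,2]
  node 3: [-3,3]
  node 4: [-3,3]
  node 5: [-1,3]
  node 6: [-2,2]
  node 7: [-3,3]

[-3,3]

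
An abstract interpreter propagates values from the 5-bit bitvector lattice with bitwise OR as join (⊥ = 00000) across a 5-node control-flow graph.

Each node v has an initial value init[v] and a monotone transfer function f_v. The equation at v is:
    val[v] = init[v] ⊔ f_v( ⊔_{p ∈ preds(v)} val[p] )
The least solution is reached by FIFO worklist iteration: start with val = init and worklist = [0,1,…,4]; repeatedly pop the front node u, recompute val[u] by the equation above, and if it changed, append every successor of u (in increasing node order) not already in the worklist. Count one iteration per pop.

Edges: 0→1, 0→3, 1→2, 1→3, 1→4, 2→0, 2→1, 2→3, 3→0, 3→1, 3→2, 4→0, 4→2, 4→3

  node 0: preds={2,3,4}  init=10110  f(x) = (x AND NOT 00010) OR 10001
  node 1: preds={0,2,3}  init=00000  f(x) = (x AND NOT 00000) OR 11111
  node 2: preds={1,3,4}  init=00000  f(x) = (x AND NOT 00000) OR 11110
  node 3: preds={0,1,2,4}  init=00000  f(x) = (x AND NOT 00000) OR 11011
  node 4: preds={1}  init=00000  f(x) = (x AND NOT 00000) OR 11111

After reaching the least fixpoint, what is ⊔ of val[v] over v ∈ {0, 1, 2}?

11111

Worklist (9 pops):
  #1 pop 0: in=00000 → 10111 (was 10110); enqueue []
  #2 pop 1: in=10111 → 11111 (was 00000); enqueue []
  #3 pop 2: in=11111 → 11111 (was 00000); enqueue [0,1]
  #4 pop 3: in=11111 → 11111 (was 00000); enqueue [2]
  #5 pop 4: in=11111 → 11111 (was 00000); enqueue [3]
  #6 pop 0: in=11111 → 11111 (was 10111); enqueue []
  #7 pop 1: in=11111 → 11111 (no change)
  #8 pop 2: in=11111 → 11111 (no change)
  #9 pop 3: in=11111 → 11111 (no change)

Fixpoint:
  val[0] = 11111
  val[1] = 11111
  val[2] = 11111
  val[3] = 11111
  val[4] = 11111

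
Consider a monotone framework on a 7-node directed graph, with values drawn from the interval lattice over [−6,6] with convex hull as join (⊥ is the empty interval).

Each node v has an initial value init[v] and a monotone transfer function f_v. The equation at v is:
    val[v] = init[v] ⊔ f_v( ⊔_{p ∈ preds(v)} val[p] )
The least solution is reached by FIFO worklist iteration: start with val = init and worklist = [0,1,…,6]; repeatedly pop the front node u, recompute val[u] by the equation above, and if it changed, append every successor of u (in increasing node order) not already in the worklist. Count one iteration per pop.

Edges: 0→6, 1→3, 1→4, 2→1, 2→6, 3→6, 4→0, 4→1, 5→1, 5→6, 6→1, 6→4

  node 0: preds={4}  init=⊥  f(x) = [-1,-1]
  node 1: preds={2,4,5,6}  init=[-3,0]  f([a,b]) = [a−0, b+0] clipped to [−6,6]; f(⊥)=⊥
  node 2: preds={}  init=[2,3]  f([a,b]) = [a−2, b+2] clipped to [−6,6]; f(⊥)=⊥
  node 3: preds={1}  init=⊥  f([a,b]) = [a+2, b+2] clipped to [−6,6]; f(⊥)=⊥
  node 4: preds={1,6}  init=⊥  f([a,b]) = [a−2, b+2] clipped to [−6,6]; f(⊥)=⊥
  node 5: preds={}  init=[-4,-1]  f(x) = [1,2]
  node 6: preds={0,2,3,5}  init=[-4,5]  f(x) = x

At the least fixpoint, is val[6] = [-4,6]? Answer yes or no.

Trace (12 dequeues):
  [1] u=0 | in ⊥ | out [-1,-1] | prev ⊥ | push {}
  [2] u=1 | in [-4,5] | out [-4,5] | prev [-3,0] | push {}
  [3] u=2 | in ⊥ | out [2,3] | ==
  [4] u=3 | in [-4,5] | out [-2,6] | prev ⊥ | push {}
  [5] u=4 | in [-4,5] | out [-6,6] | prev ⊥ | push {0,1}
  [6] u=5 | in ⊥ | out [-4,2] | prev [-4,-1] | push {}
  [7] u=6 | in [-4,6] | out [-4,6] | prev [-4,5] | push {4}
  [8] u=0 | in [-6,6] | out [-1,-1] | ==
  [9] u=1 | in [-6,6] | out [-6,6] | prev [-4,5] | push {3}
  [10] u=4 | in [-6,6] | out [-6,6] | ==
  [11] u=3 | in [-6,6] | out [-4,6] | prev [-2,6] | push {6}
  [12] u=6 | in [-4,6] | out [-4,6] | ==

Converged values:
  [0] [-1,-1]
  [1] [-6,6]
  [2] [2,3]
  [3] [-4,6]
  [4] [-6,6]
  [5] [-4,2]
  [6] [-4,6]

yes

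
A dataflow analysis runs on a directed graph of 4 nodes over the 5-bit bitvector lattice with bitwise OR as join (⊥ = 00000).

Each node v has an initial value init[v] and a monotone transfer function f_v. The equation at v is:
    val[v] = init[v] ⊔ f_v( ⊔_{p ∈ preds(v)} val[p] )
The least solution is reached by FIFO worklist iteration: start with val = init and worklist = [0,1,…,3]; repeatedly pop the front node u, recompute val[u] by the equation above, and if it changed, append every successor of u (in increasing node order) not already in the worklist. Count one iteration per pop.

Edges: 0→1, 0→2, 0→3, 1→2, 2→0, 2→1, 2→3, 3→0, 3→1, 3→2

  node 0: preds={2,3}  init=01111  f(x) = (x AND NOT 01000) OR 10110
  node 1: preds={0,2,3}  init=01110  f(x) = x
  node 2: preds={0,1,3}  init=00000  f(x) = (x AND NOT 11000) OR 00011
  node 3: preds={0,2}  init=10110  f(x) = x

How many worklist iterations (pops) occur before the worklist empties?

7

Iteration log — 7 steps:
  step 1. node 0  ⊔preds=10110  new=11111  old=01111  +wl: 
  step 2. node 1  ⊔preds=11111  new=11111  old=01110  +wl: 
  step 3. node 2  ⊔preds=11111  new=00111  old=00000  +wl: 0,1
  step 4. node 3  ⊔preds=11111  new=11111  old=10110  +wl: 2
  step 5. node 0  ⊔preds=11111  new=11111  stable
  step 6. node 1  ⊔preds=11111  new=11111  stable
  step 7. node 2  ⊔preds=11111  new=00111  stable

Least fixpoint reached:
  node 0: 11111
  node 1: 11111
  node 2: 00111
  node 3: 11111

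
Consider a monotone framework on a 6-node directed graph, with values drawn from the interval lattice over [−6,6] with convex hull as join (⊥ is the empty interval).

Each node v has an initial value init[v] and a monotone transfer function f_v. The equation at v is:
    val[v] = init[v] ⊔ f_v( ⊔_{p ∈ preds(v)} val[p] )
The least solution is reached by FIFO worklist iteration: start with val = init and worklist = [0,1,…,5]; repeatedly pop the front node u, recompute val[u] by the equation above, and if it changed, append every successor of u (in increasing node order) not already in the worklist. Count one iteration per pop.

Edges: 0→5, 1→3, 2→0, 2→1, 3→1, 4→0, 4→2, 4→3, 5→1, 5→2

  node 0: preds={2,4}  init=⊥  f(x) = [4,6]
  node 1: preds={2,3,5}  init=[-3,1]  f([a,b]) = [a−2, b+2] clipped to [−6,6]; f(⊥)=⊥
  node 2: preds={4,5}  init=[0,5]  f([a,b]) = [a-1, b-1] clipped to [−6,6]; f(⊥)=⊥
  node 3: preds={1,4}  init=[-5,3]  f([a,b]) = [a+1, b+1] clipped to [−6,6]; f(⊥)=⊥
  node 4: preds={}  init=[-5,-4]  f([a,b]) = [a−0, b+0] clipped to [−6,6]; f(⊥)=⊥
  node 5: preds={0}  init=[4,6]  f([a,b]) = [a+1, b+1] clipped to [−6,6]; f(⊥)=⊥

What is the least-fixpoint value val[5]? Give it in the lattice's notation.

Trace (8 dequeues):
  [1] u=0 | in [-5,5] | out [4,6] | prev ⊥ | push {}
  [2] u=1 | in [-5,6] | out [-6,6] | prev [-3,1] | push {}
  [3] u=2 | in [-5,6] | out [-6,5] | prev [0,5] | push {0,1}
  [4] u=3 | in [-6,6] | out [-5,6] | prev [-5,3] | push {}
  [5] u=4 | in ⊥ | out [-5,-4] | ==
  [6] u=5 | in [4,6] | out [4,6] | ==
  [7] u=0 | in [-6,5] | out [4,6] | ==
  [8] u=1 | in [-6,6] | out [-6,6] | ==

Converged values:
  [0] [4,6]
  [1] [-6,6]
  [2] [-6,5]
  [3] [-5,6]
  [4] [-5,-4]
  [5] [4,6]

[4,6]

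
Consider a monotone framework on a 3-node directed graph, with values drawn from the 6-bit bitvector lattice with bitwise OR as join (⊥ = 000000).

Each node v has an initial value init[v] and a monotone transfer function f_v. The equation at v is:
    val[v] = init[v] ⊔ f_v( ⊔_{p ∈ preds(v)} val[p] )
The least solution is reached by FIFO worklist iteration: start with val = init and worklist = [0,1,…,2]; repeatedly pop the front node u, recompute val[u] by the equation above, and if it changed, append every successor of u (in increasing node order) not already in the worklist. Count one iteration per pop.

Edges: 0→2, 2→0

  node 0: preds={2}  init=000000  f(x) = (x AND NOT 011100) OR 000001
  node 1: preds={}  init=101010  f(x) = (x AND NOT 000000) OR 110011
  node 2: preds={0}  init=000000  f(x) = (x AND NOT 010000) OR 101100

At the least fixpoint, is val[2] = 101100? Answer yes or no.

Trace (5 dequeues):
  [1] u=0 | in 000000 | out 000001 | prev 000000 | push {}
  [2] u=1 | in 000000 | out 111011 | prev 101010 | push {}
  [3] u=2 | in 000001 | out 101101 | prev 000000 | push {0}
  [4] u=0 | in 101101 | out 100001 | prev 000001 | push {2}
  [5] u=2 | in 100001 | out 101101 | ==

Converged values:
  [0] 100001
  [1] 111011
  [2] 101101

no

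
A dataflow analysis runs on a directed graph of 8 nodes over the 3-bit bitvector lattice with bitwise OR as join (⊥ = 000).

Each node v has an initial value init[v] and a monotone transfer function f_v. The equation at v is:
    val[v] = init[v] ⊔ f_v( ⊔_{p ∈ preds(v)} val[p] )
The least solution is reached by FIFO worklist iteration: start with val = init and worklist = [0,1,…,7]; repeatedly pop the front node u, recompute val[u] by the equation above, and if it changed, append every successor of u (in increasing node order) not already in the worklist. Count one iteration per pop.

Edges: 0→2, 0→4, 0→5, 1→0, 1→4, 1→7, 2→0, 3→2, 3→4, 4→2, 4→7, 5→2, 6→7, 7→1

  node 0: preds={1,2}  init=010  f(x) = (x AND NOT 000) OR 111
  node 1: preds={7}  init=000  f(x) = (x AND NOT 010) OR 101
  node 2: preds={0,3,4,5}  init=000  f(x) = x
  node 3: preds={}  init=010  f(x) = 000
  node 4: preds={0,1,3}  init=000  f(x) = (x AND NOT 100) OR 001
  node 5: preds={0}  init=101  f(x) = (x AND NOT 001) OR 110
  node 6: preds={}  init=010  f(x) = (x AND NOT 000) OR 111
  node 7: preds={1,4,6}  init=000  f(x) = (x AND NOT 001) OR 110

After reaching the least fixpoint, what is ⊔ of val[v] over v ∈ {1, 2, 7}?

Trace (11 dequeues):
  [1] u=0 | in 000 | out 111 | prev 010 | push {}
  [2] u=1 | in 000 | out 101 | prev 000 | push {0}
  [3] u=2 | in 111 | out 111 | prev 000 | push {}
  [4] u=3 | in 000 | out 010 | ==
  [5] u=4 | in 111 | out 011 | prev 000 | push {2}
  [6] u=5 | in 111 | out 111 | prev 101 | push {}
  [7] u=6 | in 000 | out 111 | prev 010 | push {}
  [8] u=7 | in 111 | out 110 | prev 000 | push {1}
  [9] u=0 | in 111 | out 111 | ==
  [10] u=2 | in 111 | out 111 | ==
  [11] u=1 | in 110 | out 101 | ==

Converged values:
  [0] 111
  [1] 101
  [2] 111
  [3] 010
  [4] 011
  [5] 111
  [6] 111
  [7] 110

111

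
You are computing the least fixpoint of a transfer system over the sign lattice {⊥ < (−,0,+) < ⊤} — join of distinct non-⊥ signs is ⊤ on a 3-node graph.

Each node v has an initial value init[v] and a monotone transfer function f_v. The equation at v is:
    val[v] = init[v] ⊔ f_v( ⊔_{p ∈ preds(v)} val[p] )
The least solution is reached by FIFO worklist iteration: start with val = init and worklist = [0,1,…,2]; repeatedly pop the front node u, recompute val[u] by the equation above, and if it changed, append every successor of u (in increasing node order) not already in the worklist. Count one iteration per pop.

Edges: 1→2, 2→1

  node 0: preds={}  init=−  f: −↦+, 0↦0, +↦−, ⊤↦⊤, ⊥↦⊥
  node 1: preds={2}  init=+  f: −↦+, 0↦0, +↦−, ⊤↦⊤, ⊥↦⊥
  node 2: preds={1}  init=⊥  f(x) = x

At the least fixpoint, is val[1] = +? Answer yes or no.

no

Iteration log — 6 steps:
  step 1. node 0  ⊔preds=⊥  new=−  stable
  step 2. node 1  ⊔preds=⊥  new=+  stable
  step 3. node 2  ⊔preds=+  new=+  old=⊥  +wl: 1
  step 4. node 1  ⊔preds=+  new=⊤  old=+  +wl: 2
  step 5. node 2  ⊔preds=⊤  new=⊤  old=+  +wl: 1
  step 6. node 1  ⊔preds=⊤  new=⊤  stable

Least fixpoint reached:
  node 0: −
  node 1: ⊤
  node 2: ⊤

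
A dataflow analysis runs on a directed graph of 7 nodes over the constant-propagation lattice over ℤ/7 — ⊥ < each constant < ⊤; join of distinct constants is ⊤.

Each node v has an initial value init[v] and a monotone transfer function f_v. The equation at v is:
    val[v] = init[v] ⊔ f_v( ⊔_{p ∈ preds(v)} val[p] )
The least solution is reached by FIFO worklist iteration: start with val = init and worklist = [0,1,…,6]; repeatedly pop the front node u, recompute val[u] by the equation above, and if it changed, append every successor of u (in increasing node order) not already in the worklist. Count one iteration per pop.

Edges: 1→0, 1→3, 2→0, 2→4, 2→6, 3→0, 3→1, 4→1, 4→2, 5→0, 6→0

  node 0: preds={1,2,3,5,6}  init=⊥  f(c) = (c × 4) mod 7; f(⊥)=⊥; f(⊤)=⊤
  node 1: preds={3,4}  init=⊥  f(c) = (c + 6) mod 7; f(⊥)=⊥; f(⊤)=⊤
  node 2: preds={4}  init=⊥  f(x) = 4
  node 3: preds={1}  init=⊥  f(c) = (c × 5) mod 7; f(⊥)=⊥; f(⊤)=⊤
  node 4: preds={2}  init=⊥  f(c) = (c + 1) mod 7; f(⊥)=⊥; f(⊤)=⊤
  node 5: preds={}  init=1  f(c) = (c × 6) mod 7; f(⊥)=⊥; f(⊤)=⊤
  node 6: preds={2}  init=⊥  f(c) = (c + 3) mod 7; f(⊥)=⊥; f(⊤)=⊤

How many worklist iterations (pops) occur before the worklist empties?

18

Iteration log — 18 steps:
  step 1. node 0  ⊔preds=1  new=4  old=⊥  +wl: 
  step 2. node 1  ⊔preds=⊥  new=⊥  stable
  step 3. node 2  ⊔preds=⊥  new=4  old=⊥  +wl: 0
  step 4. node 3  ⊔preds=⊥  new=⊥  stable
  step 5. node 4  ⊔preds=4  new=5  old=⊥  +wl: 1,2
  step 6. node 5  ⊔preds=⊥  new=1  stable
  step 7. node 6  ⊔preds=4  new=0  old=⊥  +wl: 
  step 8. node 0  ⊔preds=⊤  new=⊤  old=4  +wl: 
  step 9. node 1  ⊔preds=5  new=4  old=⊥  +wl: 0,3
  step 10. node 2  ⊔preds=5  new=4  stable
  step 11. node 0  ⊔preds=⊤  new=⊤  stable
  step 12. node 3  ⊔preds=4  new=6  old=⊥  +wl: 0,1
  step 13. node 0  ⊔preds=⊤  new=⊤  stable
  step 14. node 1  ⊔preds=⊤  new=⊤  old=4  +wl: 0,3
  step 15. node 0  ⊔preds=⊤  new=⊤  stable
  step 16. node 3  ⊔preds=⊤  new=⊤  old=6  +wl: 0,1
  step 17. node 0  ⊔preds=⊤  new=⊤  stable
  step 18. node 1  ⊔preds=⊤  new=⊤  stable

Least fixpoint reached:
  node 0: ⊤
  node 1: ⊤
  node 2: 4
  node 3: ⊤
  node 4: 5
  node 5: 1
  node 6: 0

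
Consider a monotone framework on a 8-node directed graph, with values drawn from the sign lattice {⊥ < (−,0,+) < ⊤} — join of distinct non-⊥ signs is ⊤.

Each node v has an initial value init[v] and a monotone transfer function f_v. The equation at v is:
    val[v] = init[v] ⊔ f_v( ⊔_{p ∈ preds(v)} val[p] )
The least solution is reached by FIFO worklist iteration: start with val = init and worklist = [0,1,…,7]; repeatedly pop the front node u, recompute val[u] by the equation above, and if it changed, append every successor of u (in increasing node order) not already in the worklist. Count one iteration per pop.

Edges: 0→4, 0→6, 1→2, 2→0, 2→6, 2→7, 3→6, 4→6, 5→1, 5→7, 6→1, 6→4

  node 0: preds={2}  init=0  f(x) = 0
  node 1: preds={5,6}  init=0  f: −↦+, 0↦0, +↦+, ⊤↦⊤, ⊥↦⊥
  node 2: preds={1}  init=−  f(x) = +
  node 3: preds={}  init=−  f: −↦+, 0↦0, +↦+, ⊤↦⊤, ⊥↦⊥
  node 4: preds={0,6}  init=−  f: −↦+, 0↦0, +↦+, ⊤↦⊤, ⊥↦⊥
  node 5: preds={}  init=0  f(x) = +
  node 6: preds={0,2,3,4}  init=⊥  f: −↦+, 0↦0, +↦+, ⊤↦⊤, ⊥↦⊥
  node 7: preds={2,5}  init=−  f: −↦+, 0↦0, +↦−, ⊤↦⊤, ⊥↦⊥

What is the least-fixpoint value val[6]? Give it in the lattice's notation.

Trace (12 dequeues):
  [1] u=0 | in − | out 0 | ==
  [2] u=1 | in 0 | out 0 | ==
  [3] u=2 | in 0 | out ⊤ | prev − | push {0}
  [4] u=3 | in ⊥ | out − | ==
  [5] u=4 | in 0 | out ⊤ | prev − | push {}
  [6] u=5 | in ⊥ | out ⊤ | prev 0 | push {1}
  [7] u=6 | in ⊤ | out ⊤ | prev ⊥ | push {4}
  [8] u=7 | in ⊤ | out ⊤ | prev − | push {}
  [9] u=0 | in ⊤ | out 0 | ==
  [10] u=1 | in ⊤ | out ⊤ | prev 0 | push {2}
  [11] u=4 | in ⊤ | out ⊤ | ==
  [12] u=2 | in ⊤ | out ⊤ | ==

Converged values:
  [0] 0
  [1] ⊤
  [2] ⊤
  [3] −
  [4] ⊤
  [5] ⊤
  [6] ⊤
  [7] ⊤

⊤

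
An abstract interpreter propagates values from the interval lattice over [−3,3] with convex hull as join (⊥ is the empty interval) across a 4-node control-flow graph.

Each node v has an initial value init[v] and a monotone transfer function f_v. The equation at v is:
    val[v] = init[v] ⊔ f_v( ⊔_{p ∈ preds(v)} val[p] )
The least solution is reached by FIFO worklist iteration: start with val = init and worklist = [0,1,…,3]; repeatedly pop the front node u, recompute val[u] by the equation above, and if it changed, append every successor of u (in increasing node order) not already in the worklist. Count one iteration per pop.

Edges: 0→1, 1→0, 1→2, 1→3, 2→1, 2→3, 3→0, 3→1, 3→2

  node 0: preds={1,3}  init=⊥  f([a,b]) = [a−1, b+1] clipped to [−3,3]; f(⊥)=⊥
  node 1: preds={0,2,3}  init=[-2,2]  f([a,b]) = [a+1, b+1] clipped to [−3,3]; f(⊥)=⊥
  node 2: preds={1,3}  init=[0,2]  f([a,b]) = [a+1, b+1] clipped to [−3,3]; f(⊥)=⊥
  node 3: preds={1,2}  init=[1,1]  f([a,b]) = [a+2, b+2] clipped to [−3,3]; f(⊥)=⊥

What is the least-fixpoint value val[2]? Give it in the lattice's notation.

Trace (7 dequeues):
  [1] u=0 | in [-2,2] | out [-3,3] | prev ⊥ | push {}
  [2] u=1 | in [-3,3] | out [-2,3] | prev [-2,2] | push {0}
  [3] u=2 | in [-2,3] | out [-1,3] | prev [0,2] | push {1}
  [4] u=3 | in [-2,3] | out [0,3] | prev [1,1] | push {2}
  [5] u=0 | in [-2,3] | out [-3,3] | ==
  [6] u=1 | in [-3,3] | out [-2,3] | ==
  [7] u=2 | in [-2,3] | out [-1,3] | ==

Converged values:
  [0] [-3,3]
  [1] [-2,3]
  [2] [-1,3]
  [3] [0,3]

[-1,3]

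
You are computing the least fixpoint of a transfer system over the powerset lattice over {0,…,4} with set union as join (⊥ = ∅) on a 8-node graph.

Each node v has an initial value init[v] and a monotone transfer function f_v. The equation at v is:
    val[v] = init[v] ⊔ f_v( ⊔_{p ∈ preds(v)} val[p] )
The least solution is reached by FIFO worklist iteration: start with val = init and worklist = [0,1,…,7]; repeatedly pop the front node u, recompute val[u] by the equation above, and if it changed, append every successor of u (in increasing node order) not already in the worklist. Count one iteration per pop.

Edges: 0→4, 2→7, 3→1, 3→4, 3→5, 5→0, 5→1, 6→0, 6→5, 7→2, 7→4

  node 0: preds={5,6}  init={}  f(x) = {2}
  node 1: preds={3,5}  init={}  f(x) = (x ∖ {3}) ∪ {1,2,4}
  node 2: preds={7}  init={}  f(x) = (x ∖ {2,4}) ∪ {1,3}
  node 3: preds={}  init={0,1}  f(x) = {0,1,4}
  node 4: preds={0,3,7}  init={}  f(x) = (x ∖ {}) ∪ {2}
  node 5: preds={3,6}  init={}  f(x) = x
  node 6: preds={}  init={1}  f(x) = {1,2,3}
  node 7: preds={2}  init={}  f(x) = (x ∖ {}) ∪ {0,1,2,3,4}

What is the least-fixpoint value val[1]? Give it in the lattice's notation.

{0,1,2,4}

Iteration log — 16 steps:
  step 1. node 0  ⊔preds={1}  new={2}  old={}  +wl: 
  step 2. node 1  ⊔preds={0,1}  new={0,1,2,4}  old={}  +wl: 
  step 3. node 2  ⊔preds={}  new={1,3}  old={}  +wl: 
  step 4. node 3  ⊔preds={}  new={0,1,4}  old={0,1}  +wl: 1
  step 5. node 4  ⊔preds={0,1,2,4}  new={0,1,2,4}  old={}  +wl: 
  step 6. node 5  ⊔preds={0,1,4}  new={0,1,4}  old={}  +wl: 0
  step 7. node 6  ⊔preds={}  new={1,2,3}  old={1}  +wl: 5
  step 8. node 7  ⊔preds={1,3}  new={0,1,2,3,4}  old={}  +wl: 2,4
  step 9. node 1  ⊔preds={0,1,4}  new={0,1,2,4}  stable
  step 10. node 0  ⊔preds={0,1,2,3,4}  new={2}  stable
  step 11. node 5  ⊔preds={0,1,2,3,4}  new={0,1,2,3,4}  old={0,1,4}  +wl: 0,1
  step 12. node 2  ⊔preds={0,1,2,3,4}  new={0,1,3}  old={1,3}  +wl: 7
  step 13. node 4  ⊔preds={0,1,2,3,4}  new={0,1,2,3,4}  old={0,1,2,4}  +wl: 
  step 14. node 0  ⊔preds={0,1,2,3,4}  new={2}  stable
  step 15. node 1  ⊔preds={0,1,2,3,4}  new={0,1,2,4}  stable
  step 16. node 7  ⊔preds={0,1,3}  new={0,1,2,3,4}  stable

Least fixpoint reached:
  node 0: {2}
  node 1: {0,1,2,4}
  node 2: {0,1,3}
  node 3: {0,1,4}
  node 4: {0,1,2,3,4}
  node 5: {0,1,2,3,4}
  node 6: {1,2,3}
  node 7: {0,1,2,3,4}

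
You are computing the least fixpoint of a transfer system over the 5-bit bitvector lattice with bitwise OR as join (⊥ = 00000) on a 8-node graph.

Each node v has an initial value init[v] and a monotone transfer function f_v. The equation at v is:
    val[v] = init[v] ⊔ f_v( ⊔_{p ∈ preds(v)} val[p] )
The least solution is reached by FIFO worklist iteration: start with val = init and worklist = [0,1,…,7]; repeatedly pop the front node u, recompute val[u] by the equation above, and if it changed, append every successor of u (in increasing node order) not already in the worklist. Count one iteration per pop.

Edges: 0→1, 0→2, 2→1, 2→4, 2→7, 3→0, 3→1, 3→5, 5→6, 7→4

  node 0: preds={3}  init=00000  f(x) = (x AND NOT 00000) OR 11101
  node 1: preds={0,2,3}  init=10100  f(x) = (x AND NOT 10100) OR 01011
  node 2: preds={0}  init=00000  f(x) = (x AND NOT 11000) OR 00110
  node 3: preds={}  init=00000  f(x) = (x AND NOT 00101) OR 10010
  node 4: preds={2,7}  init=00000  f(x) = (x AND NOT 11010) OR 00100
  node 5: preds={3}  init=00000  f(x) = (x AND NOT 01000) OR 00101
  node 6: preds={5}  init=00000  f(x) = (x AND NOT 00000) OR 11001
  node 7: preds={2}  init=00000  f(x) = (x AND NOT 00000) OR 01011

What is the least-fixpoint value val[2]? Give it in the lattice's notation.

00111

Trace (13 dequeues):
  [1] u=0 | in 00000 | out 11101 | prev 00000 | push {}
  [2] u=1 | in 11101 | out 11111 | prev 10100 | push {}
  [3] u=2 | in 11101 | out 00111 | prev 00000 | push {1}
  [4] u=3 | in 00000 | out 10010 | prev 00000 | push {0}
  [5] u=4 | in 00111 | out 00101 | prev 00000 | push {}
  [6] u=5 | in 10010 | out 10111 | prev 00000 | push {}
  [7] u=6 | in 10111 | out 11111 | prev 00000 | push {}
  [8] u=7 | in 00111 | out 01111 | prev 00000 | push {4}
  [9] u=1 | in 11111 | out 11111 | ==
  [10] u=0 | in 10010 | out 11111 | prev 11101 | push {1,2}
  [11] u=4 | in 01111 | out 00101 | ==
  [12] u=1 | in 11111 | out 11111 | ==
  [13] u=2 | in 11111 | out 00111 | ==

Converged values:
  [0] 11111
  [1] 11111
  [2] 00111
  [3] 10010
  [4] 00101
  [5] 10111
  [6] 11111
  [7] 01111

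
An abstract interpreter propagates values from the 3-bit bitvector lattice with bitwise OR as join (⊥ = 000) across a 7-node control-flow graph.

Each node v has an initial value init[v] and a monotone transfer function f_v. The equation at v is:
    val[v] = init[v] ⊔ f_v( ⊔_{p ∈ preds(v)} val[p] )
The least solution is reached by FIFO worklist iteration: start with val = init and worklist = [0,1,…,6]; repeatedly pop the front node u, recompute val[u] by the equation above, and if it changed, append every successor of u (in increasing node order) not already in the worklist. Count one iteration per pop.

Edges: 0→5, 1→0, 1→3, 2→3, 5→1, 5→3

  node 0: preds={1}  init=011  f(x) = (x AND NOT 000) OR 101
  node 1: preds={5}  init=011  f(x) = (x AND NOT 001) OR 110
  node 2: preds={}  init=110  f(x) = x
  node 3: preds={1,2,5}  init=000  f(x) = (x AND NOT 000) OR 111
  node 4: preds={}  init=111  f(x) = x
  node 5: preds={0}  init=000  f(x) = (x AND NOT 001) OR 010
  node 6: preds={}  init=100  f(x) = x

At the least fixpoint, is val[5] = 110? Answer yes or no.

yes

Trace (10 dequeues):
  [1] u=0 | in 011 | out 111 | prev 011 | push {}
  [2] u=1 | in 000 | out 111 | prev 011 | push {0}
  [3] u=2 | in 000 | out 110 | ==
  [4] u=3 | in 111 | out 111 | prev 000 | push {}
  [5] u=4 | in 000 | out 111 | ==
  [6] u=5 | in 111 | out 110 | prev 000 | push {1,3}
  [7] u=6 | in 000 | out 100 | ==
  [8] u=0 | in 111 | out 111 | ==
  [9] u=1 | in 110 | out 111 | ==
  [10] u=3 | in 111 | out 111 | ==

Converged values:
  [0] 111
  [1] 111
  [2] 110
  [3] 111
  [4] 111
  [5] 110
  [6] 100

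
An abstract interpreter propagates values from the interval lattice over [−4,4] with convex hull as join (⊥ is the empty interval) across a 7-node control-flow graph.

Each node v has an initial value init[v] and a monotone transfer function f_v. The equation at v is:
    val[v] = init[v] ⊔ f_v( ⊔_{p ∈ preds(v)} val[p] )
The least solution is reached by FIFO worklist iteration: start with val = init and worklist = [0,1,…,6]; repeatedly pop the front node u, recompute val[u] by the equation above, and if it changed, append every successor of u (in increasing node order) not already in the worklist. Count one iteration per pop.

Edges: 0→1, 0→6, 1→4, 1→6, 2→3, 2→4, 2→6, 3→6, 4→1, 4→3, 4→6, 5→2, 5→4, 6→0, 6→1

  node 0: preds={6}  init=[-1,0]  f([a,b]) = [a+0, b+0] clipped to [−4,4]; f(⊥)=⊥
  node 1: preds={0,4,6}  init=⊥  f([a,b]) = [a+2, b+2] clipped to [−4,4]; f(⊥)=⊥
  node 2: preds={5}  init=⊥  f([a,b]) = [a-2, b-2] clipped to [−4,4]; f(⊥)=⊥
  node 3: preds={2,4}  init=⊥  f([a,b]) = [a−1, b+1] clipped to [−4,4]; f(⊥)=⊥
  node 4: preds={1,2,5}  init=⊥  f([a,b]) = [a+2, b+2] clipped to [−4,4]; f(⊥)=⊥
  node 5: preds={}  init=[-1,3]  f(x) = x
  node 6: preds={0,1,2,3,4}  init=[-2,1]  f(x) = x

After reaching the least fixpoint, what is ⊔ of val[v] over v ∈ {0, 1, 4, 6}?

[-4,4]

Iteration log — 13 steps:
  step 1. node 0  ⊔preds=[-2,1]  new=[-2,1]  old=[-1,0]  +wl: 
  step 2. node 1  ⊔preds=[-2,1]  new=[0,3]  old=⊥  +wl: 
  step 3. node 2  ⊔preds=[-1,3]  new=[-3,1]  old=⊥  +wl: 
  step 4. node 3  ⊔preds=[-3,1]  new=[-4,2]  old=⊥  +wl: 
  step 5. node 4  ⊔preds=[-3,3]  new=[-1,4]  old=⊥  +wl: 1,3
  step 6. node 5  ⊔preds=⊥  new=[-1,3]  stable
  step 7. node 6  ⊔preds=[-4,4]  new=[-4,4]  old=[-2,1]  +wl: 0
  step 8. node 1  ⊔preds=[-4,4]  new=[-2,4]  old=[0,3]  +wl: 4,6
  step 9. node 3  ⊔preds=[-3,4]  new=[-4,4]  old=[-4,2]  +wl: 
  step 10. node 0  ⊔preds=[-4,4]  new=[-4,4]  old=[-2,1]  +wl: 1
  step 11. node 4  ⊔preds=[-3,4]  new=[-1,4]  stable
  step 12. node 6  ⊔preds=[-4,4]  new=[-4,4]  stable
  step 13. node 1  ⊔preds=[-4,4]  new=[-2,4]  stable

Least fixpoint reached:
  node 0: [-4,4]
  node 1: [-2,4]
  node 2: [-3,1]
  node 3: [-4,4]
  node 4: [-1,4]
  node 5: [-1,3]
  node 6: [-4,4]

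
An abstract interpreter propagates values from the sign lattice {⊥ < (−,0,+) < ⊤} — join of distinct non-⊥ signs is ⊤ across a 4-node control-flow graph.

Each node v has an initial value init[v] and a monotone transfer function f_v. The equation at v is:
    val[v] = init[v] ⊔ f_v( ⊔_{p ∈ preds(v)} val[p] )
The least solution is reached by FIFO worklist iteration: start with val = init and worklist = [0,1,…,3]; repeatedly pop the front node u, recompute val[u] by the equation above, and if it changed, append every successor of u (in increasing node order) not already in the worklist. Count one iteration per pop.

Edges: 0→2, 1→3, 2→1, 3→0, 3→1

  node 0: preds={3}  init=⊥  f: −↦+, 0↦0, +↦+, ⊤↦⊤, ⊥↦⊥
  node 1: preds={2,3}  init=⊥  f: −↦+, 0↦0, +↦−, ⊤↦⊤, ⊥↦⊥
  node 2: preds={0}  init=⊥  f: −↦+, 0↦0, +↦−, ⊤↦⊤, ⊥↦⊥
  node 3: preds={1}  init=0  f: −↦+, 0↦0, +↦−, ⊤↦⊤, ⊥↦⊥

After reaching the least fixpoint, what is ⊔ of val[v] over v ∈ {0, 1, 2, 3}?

Iteration log — 5 steps:
  step 1. node 0  ⊔preds=0  new=0  old=⊥  +wl: 
  step 2. node 1  ⊔preds=0  new=0  old=⊥  +wl: 
  step 3. node 2  ⊔preds=0  new=0  old=⊥  +wl: 1
  step 4. node 3  ⊔preds=0  new=0  stable
  step 5. node 1  ⊔preds=0  new=0  stable

Least fixpoint reached:
  node 0: 0
  node 1: 0
  node 2: 0
  node 3: 0

0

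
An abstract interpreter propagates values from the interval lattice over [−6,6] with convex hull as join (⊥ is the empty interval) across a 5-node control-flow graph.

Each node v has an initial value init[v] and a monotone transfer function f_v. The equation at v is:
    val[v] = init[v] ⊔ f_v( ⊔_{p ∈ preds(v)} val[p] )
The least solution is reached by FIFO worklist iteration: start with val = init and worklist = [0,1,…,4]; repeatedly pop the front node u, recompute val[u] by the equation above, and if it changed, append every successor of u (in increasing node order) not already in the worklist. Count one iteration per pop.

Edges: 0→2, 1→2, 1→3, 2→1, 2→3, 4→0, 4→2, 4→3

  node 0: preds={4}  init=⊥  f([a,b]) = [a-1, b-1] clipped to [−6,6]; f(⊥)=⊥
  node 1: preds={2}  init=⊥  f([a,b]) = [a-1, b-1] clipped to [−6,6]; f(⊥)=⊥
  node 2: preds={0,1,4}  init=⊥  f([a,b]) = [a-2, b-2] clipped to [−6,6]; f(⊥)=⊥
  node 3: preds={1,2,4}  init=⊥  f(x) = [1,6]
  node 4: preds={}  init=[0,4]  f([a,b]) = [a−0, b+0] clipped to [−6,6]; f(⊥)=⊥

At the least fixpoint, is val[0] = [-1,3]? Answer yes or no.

yes

Iteration log — 11 steps:
  step 1. node 0  ⊔preds=[0,4]  new=[-1,3]  old=⊥  +wl: 
  step 2. node 1  ⊔preds=⊥  new=⊥  stable
  step 3. node 2  ⊔preds=[-1,4]  new=[-3,2]  old=⊥  +wl: 1
  step 4. node 3  ⊔preds=[-3,4]  new=[1,6]  old=⊥  +wl: 
  step 5. node 4  ⊔preds=⊥  new=[0,4]  stable
  step 6. node 1  ⊔preds=[-3,2]  new=[-4,1]  old=⊥  +wl: 2,3
  step 7. node 2  ⊔preds=[-4,4]  new=[-6,2]  old=[-3,2]  +wl: 1
  step 8. node 3  ⊔preds=[-6,4]  new=[1,6]  stable
  step 9. node 1  ⊔preds=[-6,2]  new=[-6,1]  old=[-4,1]  +wl: 2,3
  step 10. node 2  ⊔preds=[-6,4]  new=[-6,2]  stable
  step 11. node 3  ⊔preds=[-6,4]  new=[1,6]  stable

Least fixpoint reached:
  node 0: [-1,3]
  node 1: [-6,1]
  node 2: [-6,2]
  node 3: [1,6]
  node 4: [0,4]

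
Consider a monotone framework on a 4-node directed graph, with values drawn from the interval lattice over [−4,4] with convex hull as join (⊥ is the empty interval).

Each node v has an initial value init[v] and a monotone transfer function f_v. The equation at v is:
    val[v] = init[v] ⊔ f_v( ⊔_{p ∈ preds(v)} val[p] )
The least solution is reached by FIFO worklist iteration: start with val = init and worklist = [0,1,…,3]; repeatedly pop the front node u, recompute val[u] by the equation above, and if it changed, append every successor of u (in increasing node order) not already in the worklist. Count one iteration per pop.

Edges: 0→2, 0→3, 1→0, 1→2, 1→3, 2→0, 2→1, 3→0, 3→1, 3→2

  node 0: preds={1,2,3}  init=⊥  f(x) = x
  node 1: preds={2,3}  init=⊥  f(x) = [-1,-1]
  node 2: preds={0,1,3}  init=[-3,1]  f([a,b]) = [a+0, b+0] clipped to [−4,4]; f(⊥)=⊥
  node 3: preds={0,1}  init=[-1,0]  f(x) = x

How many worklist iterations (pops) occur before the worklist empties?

Trace (7 dequeues):
  [1] u=0 | in [-3,1] | out [-3,1] | prev ⊥ | push {}
  [2] u=1 | in [-3,1] | out [-1,-1] | prev ⊥ | push {0}
  [3] u=2 | in [-3,1] | out [-3,1] | ==
  [4] u=3 | in [-3,1] | out [-3,1] | prev [-1,0] | push {1,2}
  [5] u=0 | in [-3,1] | out [-3,1] | ==
  [6] u=1 | in [-3,1] | out [-1,-1] | ==
  [7] u=2 | in [-3,1] | out [-3,1] | ==

Converged values:
  [0] [-3,1]
  [1] [-1,-1]
  [2] [-3,1]
  [3] [-3,1]

7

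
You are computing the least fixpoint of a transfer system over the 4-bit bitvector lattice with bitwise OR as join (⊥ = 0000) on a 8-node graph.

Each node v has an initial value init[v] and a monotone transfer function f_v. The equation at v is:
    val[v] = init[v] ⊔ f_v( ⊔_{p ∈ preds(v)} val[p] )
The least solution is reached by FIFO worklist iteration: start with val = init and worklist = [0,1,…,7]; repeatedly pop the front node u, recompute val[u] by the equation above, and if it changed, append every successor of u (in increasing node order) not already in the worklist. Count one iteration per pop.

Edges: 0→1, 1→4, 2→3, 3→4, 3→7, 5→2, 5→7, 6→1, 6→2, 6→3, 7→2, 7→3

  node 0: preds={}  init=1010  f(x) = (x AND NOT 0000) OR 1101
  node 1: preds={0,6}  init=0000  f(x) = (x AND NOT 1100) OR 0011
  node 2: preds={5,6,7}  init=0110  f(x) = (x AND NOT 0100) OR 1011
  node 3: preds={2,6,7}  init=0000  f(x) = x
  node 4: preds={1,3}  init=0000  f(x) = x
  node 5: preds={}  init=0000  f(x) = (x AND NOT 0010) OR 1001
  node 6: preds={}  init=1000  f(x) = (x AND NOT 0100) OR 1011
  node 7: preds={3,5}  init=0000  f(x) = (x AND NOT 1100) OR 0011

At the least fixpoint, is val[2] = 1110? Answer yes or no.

Worklist (11 pops):
  #1 pop 0: in=0000 → 1111 (was 1010); enqueue []
  #2 pop 1: in=1111 → 0011 (was 0000); enqueue []
  #3 pop 2: in=1000 → 1111 (was 0110); enqueue []
  #4 pop 3: in=1111 → 1111 (was 0000); enqueue []
  #5 pop 4: in=1111 → 1111 (was 0000); enqueue []
  #6 pop 5: in=0000 → 1001 (was 0000); enqueue [2]
  #7 pop 6: in=0000 → 1011 (was 1000); enqueue [1,3]
  #8 pop 7: in=1111 → 0011 (was 0000); enqueue []
  #9 pop 2: in=1011 → 1111 (no change)
  #10 pop 1: in=1111 → 0011 (no change)
  #11 pop 3: in=1111 → 1111 (no change)

Fixpoint:
  val[0] = 1111
  val[1] = 0011
  val[2] = 1111
  val[3] = 1111
  val[4] = 1111
  val[5] = 1001
  val[6] = 1011
  val[7] = 0011

no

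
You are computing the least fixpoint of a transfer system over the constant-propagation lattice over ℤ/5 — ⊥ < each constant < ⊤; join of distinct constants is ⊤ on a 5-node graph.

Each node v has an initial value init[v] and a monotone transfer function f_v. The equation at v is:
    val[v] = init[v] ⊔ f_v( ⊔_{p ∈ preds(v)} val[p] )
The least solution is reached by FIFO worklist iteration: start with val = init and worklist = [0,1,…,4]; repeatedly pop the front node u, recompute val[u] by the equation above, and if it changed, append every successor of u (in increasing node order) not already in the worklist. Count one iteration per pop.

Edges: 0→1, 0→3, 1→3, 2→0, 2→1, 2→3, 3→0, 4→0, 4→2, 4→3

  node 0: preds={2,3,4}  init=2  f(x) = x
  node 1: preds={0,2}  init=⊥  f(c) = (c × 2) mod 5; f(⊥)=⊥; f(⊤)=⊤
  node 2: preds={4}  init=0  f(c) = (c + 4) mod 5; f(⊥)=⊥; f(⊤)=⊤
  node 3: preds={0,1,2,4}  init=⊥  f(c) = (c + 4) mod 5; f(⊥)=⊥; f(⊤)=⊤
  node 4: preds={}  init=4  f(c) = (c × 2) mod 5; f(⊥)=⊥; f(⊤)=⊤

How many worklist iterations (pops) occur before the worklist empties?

Iteration log — 7 steps:
  step 1. node 0  ⊔preds=⊤  new=⊤  old=2  +wl: 
  step 2. node 1  ⊔preds=⊤  new=⊤  old=⊥  +wl: 
  step 3. node 2  ⊔preds=4  new=⊤  old=0  +wl: 0,1
  step 4. node 3  ⊔preds=⊤  new=⊤  old=⊥  +wl: 
  step 5. node 4  ⊔preds=⊥  new=4  stable
  step 6. node 0  ⊔preds=⊤  new=⊤  stable
  step 7. node 1  ⊔preds=⊤  new=⊤  stable

Least fixpoint reached:
  node 0: ⊤
  node 1: ⊤
  node 2: ⊤
  node 3: ⊤
  node 4: 4

7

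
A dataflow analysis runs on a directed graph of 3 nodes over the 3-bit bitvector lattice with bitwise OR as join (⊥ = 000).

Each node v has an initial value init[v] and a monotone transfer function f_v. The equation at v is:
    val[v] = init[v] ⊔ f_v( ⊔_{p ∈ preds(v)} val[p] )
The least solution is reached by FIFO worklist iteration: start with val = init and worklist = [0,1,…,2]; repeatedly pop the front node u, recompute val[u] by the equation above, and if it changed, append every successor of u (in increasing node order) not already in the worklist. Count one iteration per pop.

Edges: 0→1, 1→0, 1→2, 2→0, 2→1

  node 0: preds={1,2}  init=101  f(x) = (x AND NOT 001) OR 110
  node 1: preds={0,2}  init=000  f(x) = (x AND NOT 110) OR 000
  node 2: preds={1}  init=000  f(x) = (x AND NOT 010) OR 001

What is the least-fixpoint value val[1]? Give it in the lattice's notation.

Worklist (5 pops):
  #1 pop 0: in=000 → 111 (was 101); enqueue []
  #2 pop 1: in=111 → 001 (was 000); enqueue [0]
  #3 pop 2: in=001 → 001 (was 000); enqueue [1]
  #4 pop 0: in=001 → 111 (no change)
  #5 pop 1: in=111 → 001 (no change)

Fixpoint:
  val[0] = 111
  val[1] = 001
  val[2] = 001

001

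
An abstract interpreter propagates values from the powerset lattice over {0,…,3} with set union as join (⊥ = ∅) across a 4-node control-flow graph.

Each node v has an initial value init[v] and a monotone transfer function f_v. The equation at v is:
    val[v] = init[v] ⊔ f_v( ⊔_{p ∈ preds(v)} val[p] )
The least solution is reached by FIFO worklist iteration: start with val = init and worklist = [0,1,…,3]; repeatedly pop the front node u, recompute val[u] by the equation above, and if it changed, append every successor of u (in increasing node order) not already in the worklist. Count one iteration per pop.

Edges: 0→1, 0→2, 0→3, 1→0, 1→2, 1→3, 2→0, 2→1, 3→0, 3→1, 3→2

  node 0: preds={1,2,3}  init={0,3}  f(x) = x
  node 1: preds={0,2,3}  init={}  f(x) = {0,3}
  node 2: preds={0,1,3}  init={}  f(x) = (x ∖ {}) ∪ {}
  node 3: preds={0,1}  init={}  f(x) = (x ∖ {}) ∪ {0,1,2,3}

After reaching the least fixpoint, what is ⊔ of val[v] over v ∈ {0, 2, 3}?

{0,1,2,3}

Iteration log — 10 steps:
  step 1. node 0  ⊔preds={}  new={0,3}  stable
  step 2. node 1  ⊔preds={0,3}  new={0,3}  old={}  +wl: 0
  step 3. node 2  ⊔preds={0,3}  new={0,3}  old={}  +wl: 1
  step 4. node 3  ⊔preds={0,3}  new={0,1,2,3}  old={}  +wl: 2
  step 5. node 0  ⊔preds={0,1,2,3}  new={0,1,2,3}  old={0,3}  +wl: 3
  step 6. node 1  ⊔preds={0,1,2,3}  new={0,3}  stable
  step 7. node 2  ⊔preds={0,1,2,3}  new={0,1,2,3}  old={0,3}  +wl: 0,1
  step 8. node 3  ⊔preds={0,1,2,3}  new={0,1,2,3}  stable
  step 9. node 0  ⊔preds={0,1,2,3}  new={0,1,2,3}  stable
  step 10. node 1  ⊔preds={0,1,2,3}  new={0,3}  stable

Least fixpoint reached:
  node 0: {0,1,2,3}
  node 1: {0,3}
  node 2: {0,1,2,3}
  node 3: {0,1,2,3}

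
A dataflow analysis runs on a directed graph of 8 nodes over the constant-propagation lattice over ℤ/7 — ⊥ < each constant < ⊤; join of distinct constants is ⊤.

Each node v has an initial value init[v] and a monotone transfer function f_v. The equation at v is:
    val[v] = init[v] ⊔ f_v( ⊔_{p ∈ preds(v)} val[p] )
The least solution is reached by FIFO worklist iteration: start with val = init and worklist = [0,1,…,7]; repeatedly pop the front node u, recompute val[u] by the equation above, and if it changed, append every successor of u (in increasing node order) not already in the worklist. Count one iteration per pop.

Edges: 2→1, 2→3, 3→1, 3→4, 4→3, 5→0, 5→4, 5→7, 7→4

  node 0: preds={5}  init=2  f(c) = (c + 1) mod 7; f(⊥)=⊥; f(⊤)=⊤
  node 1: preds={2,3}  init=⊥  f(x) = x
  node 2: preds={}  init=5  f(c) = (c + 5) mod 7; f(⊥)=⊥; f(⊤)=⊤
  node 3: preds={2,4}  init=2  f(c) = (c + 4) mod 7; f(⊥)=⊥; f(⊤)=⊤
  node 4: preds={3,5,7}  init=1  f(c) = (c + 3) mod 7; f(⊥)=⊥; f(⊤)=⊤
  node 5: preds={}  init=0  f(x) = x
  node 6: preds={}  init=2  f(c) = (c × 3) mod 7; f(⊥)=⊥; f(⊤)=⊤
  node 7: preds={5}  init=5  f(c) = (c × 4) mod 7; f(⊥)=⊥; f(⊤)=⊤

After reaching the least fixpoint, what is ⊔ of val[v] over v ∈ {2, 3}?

Iteration log — 11 steps:
  step 1. node 0  ⊔preds=0  new=⊤  old=2  +wl: 
  step 2. node 1  ⊔preds=⊤  new=⊤  old=⊥  +wl: 
  step 3. node 2  ⊔preds=⊥  new=5  stable
  step 4. node 3  ⊔preds=⊤  new=⊤  old=2  +wl: 1
  step 5. node 4  ⊔preds=⊤  new=⊤  old=1  +wl: 3
  step 6. node 5  ⊔preds=⊥  new=0  stable
  step 7. node 6  ⊔preds=⊥  new=2  stable
  step 8. node 7  ⊔preds=0  new=⊤  old=5  +wl: 4
  step 9. node 1  ⊔preds=⊤  new=⊤  stable
  step 10. node 3  ⊔preds=⊤  new=⊤  stable
  step 11. node 4  ⊔preds=⊤  new=⊤  stable

Least fixpoint reached:
  node 0: ⊤
  node 1: ⊤
  node 2: 5
  node 3: ⊤
  node 4: ⊤
  node 5: 0
  node 6: 2
  node 7: ⊤

⊤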